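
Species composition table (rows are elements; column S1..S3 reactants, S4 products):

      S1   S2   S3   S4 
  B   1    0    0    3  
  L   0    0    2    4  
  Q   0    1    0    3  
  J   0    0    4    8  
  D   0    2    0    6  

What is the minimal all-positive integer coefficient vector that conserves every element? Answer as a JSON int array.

B: 3·1+3·0+2·0 = 3 | 1·3 = 3
L: 3·0+3·0+2·2 = 4 | 1·4 = 4
Q: 3·0+3·1+2·0 = 3 | 1·3 = 3
J: 3·0+3·0+2·4 = 8 | 1·8 = 8
D: 3·0+3·2+2·0 = 6 | 1·6 = 6
gcd(3,3,2,1) = 1

Coefficients: [3, 3, 2, 1]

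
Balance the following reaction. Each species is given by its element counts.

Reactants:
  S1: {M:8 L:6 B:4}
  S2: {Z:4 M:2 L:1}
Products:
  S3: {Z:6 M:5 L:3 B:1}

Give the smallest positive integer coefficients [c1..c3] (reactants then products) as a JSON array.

Coefficients: [1, 6, 4]

Z: 1·0+6·4 = 24 | 4·6 = 24
M: 1·8+6·2 = 20 | 4·5 = 20
L: 1·6+6·1 = 12 | 4·3 = 12
B: 1·4+6·0 = 4 | 4·1 = 4
gcd(1,6,4) = 1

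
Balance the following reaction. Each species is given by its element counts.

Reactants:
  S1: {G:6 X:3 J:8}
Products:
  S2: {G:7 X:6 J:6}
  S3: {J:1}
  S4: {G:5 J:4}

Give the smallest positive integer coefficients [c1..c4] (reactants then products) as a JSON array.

G: 2·6 = 12 | 1·7+6·0+1·5 = 12
X: 2·3 = 6 | 1·6+6·0+1·0 = 6
J: 2·8 = 16 | 1·6+6·1+1·4 = 16
gcd(2,1,6,1) = 1

Coefficients: [2, 1, 6, 1]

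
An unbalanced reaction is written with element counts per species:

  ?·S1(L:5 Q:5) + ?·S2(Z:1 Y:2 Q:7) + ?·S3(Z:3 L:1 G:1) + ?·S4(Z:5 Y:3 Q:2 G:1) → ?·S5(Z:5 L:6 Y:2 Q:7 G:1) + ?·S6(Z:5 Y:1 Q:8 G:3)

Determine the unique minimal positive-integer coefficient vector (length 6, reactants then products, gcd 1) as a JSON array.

Z: 6·0+2·1+6·3+3·5 = 35 | 6·5+1·5 = 35
L: 6·5+2·0+6·1+3·0 = 36 | 6·6+1·0 = 36
Y: 6·0+2·2+6·0+3·3 = 13 | 6·2+1·1 = 13
Q: 6·5+2·7+6·0+3·2 = 50 | 6·7+1·8 = 50
G: 6·0+2·0+6·1+3·1 = 9 | 6·1+1·3 = 9
gcd(6,2,6,3,6,1) = 1

Coefficients: [6, 2, 6, 3, 6, 1]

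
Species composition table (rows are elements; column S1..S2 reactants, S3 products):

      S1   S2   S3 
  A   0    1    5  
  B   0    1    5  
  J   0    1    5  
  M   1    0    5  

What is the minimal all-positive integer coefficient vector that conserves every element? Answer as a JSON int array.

A: 5·0+5·1 = 5 | 1·5 = 5
B: 5·0+5·1 = 5 | 1·5 = 5
J: 5·0+5·1 = 5 | 1·5 = 5
M: 5·1+5·0 = 5 | 1·5 = 5
gcd(5,5,1) = 1

Coefficients: [5, 5, 1]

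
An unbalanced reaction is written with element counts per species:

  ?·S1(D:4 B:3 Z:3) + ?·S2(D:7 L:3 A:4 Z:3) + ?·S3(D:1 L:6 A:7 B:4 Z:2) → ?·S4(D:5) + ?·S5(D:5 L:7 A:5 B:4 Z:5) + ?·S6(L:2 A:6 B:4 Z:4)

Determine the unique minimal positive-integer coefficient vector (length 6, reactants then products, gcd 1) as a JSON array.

Coefficients: [4, 3, 3, 5, 3, 3]

D: 4·4+3·7+3·1 = 40 | 5·5+3·5+3·0 = 40
L: 4·0+3·3+3·6 = 27 | 5·0+3·7+3·2 = 27
A: 4·0+3·4+3·7 = 33 | 5·0+3·5+3·6 = 33
B: 4·3+3·0+3·4 = 24 | 5·0+3·4+3·4 = 24
Z: 4·3+3·3+3·2 = 27 | 5·0+3·5+3·4 = 27
gcd(4,3,3,5,3,3) = 1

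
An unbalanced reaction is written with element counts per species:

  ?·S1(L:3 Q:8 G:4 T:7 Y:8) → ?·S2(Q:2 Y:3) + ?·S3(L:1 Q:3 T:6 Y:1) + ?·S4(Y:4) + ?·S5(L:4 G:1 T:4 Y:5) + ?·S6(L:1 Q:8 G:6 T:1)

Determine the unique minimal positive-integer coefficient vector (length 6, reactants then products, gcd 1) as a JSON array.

L: 5·3 = 15 | 2·0+4·1+5·0+2·4+3·1 = 15
Q: 5·8 = 40 | 2·2+4·3+5·0+2·0+3·8 = 40
G: 5·4 = 20 | 2·0+4·0+5·0+2·1+3·6 = 20
T: 5·7 = 35 | 2·0+4·6+5·0+2·4+3·1 = 35
Y: 5·8 = 40 | 2·3+4·1+5·4+2·5+3·0 = 40
gcd(5,2,4,5,2,3) = 1

Coefficients: [5, 2, 4, 5, 2, 3]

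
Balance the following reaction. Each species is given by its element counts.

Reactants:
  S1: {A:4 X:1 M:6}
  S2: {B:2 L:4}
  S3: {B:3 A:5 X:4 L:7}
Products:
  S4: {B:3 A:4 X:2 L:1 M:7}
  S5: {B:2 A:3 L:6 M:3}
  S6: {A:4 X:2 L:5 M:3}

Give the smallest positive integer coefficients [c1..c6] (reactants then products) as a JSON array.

Coefficients: [6, 6, 1, 3, 3, 2]

B: 6·0+6·2+1·3 = 15 | 3·3+3·2+2·0 = 15
A: 6·4+6·0+1·5 = 29 | 3·4+3·3+2·4 = 29
X: 6·1+6·0+1·4 = 10 | 3·2+3·0+2·2 = 10
L: 6·0+6·4+1·7 = 31 | 3·1+3·6+2·5 = 31
M: 6·6+6·0+1·0 = 36 | 3·7+3·3+2·3 = 36
gcd(6,6,1,3,3,2) = 1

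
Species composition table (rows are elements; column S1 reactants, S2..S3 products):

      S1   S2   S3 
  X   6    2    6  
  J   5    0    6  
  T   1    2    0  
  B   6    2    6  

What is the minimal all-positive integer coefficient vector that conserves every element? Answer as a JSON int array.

Coefficients: [6, 3, 5]

X: 6·6 = 36 | 3·2+5·6 = 36
J: 6·5 = 30 | 3·0+5·6 = 30
T: 6·1 = 6 | 3·2+5·0 = 6
B: 6·6 = 36 | 3·2+5·6 = 36
gcd(6,3,5) = 1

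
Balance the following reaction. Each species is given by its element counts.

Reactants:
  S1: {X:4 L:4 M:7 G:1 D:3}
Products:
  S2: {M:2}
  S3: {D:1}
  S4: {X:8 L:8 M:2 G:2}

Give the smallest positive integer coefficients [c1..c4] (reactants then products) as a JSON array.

Coefficients: [2, 6, 6, 1]

X: 2·4 = 8 | 6·0+6·0+1·8 = 8
L: 2·4 = 8 | 6·0+6·0+1·8 = 8
M: 2·7 = 14 | 6·2+6·0+1·2 = 14
G: 2·1 = 2 | 6·0+6·0+1·2 = 2
D: 2·3 = 6 | 6·0+6·1+1·0 = 6
gcd(2,6,6,1) = 1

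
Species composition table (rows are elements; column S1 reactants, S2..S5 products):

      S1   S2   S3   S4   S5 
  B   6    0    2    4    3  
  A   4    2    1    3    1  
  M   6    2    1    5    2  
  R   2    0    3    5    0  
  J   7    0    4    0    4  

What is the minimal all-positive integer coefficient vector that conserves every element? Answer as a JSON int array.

Coefficients: [4, 3, 1, 1, 6]

B: 4·6 = 24 | 3·0+1·2+1·4+6·3 = 24
A: 4·4 = 16 | 3·2+1·1+1·3+6·1 = 16
M: 4·6 = 24 | 3·2+1·1+1·5+6·2 = 24
R: 4·2 = 8 | 3·0+1·3+1·5+6·0 = 8
J: 4·7 = 28 | 3·0+1·4+1·0+6·4 = 28
gcd(4,3,1,1,6) = 1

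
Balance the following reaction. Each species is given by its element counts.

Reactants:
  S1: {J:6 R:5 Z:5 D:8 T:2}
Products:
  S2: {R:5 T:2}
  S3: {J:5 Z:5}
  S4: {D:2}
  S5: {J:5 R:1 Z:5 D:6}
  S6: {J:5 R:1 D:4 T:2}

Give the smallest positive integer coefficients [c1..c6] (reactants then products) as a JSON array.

Coefficients: [5, 4, 1, 6, 4, 1]

J: 5·6 = 30 | 4·0+1·5+6·0+4·5+1·5 = 30
R: 5·5 = 25 | 4·5+1·0+6·0+4·1+1·1 = 25
Z: 5·5 = 25 | 4·0+1·5+6·0+4·5+1·0 = 25
D: 5·8 = 40 | 4·0+1·0+6·2+4·6+1·4 = 40
T: 5·2 = 10 | 4·2+1·0+6·0+4·0+1·2 = 10
gcd(5,4,1,6,4,1) = 1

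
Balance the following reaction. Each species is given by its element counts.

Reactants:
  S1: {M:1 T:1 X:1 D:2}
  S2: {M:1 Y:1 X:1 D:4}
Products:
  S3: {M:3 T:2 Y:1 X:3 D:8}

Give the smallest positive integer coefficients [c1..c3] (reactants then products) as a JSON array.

Coefficients: [2, 1, 1]

M: 2·1+1·1 = 3 | 1·3 = 3
T: 2·1+1·0 = 2 | 1·2 = 2
Y: 2·0+1·1 = 1 | 1·1 = 1
X: 2·1+1·1 = 3 | 1·3 = 3
D: 2·2+1·4 = 8 | 1·8 = 8
gcd(2,1,1) = 1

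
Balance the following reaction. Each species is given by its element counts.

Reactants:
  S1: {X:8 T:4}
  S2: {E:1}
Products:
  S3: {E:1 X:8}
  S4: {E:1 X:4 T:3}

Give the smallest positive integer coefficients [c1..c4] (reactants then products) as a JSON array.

Coefficients: [3, 5, 1, 4]

E: 3·0+5·1 = 5 | 1·1+4·1 = 5
X: 3·8+5·0 = 24 | 1·8+4·4 = 24
T: 3·4+5·0 = 12 | 1·0+4·3 = 12
gcd(3,5,1,4) = 1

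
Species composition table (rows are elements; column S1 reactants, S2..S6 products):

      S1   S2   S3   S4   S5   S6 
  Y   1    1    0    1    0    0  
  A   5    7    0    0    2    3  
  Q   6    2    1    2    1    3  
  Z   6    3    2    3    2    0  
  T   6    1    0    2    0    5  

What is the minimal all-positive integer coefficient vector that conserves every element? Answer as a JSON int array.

Y: 6·1 = 6 | 1·1+5·0+5·1+4·0+5·0 = 6
A: 6·5 = 30 | 1·7+5·0+5·0+4·2+5·3 = 30
Q: 6·6 = 36 | 1·2+5·1+5·2+4·1+5·3 = 36
Z: 6·6 = 36 | 1·3+5·2+5·3+4·2+5·0 = 36
T: 6·6 = 36 | 1·1+5·0+5·2+4·0+5·5 = 36
gcd(6,1,5,5,4,5) = 1

Coefficients: [6, 1, 5, 5, 4, 5]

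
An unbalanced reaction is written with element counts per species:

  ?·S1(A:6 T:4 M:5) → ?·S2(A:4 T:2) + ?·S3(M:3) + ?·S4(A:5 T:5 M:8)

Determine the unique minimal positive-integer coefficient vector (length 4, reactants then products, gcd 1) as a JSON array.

Coefficients: [5, 5, 3, 2]

A: 5·6 = 30 | 5·4+3·0+2·5 = 30
T: 5·4 = 20 | 5·2+3·0+2·5 = 20
M: 5·5 = 25 | 5·0+3·3+2·8 = 25
gcd(5,5,3,2) = 1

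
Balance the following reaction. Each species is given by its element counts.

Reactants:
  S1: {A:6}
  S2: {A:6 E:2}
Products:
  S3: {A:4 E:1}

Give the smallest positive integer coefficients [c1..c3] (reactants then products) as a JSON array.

A: 1·6+3·6 = 24 | 6·4 = 24
E: 1·0+3·2 = 6 | 6·1 = 6
gcd(1,3,6) = 1

Coefficients: [1, 3, 6]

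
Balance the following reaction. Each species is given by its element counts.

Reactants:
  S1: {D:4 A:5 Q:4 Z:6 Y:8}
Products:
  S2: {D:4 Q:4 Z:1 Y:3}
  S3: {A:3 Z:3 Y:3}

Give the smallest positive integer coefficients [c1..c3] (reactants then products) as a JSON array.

D: 3·4 = 12 | 3·4+5·0 = 12
A: 3·5 = 15 | 3·0+5·3 = 15
Q: 3·4 = 12 | 3·4+5·0 = 12
Z: 3·6 = 18 | 3·1+5·3 = 18
Y: 3·8 = 24 | 3·3+5·3 = 24
gcd(3,3,5) = 1

Coefficients: [3, 3, 5]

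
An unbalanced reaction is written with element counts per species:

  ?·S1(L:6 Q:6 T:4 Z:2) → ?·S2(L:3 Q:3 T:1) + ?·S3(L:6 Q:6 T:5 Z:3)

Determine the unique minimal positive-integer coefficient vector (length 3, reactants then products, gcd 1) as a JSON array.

L: 3·6 = 18 | 2·3+2·6 = 18
Q: 3·6 = 18 | 2·3+2·6 = 18
T: 3·4 = 12 | 2·1+2·5 = 12
Z: 3·2 = 6 | 2·0+2·3 = 6
gcd(3,2,2) = 1

Coefficients: [3, 2, 2]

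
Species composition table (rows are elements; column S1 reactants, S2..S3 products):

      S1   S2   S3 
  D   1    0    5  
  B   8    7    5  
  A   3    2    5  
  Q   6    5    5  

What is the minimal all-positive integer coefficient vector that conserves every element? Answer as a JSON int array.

Coefficients: [5, 5, 1]

D: 5·1 = 5 | 5·0+1·5 = 5
B: 5·8 = 40 | 5·7+1·5 = 40
A: 5·3 = 15 | 5·2+1·5 = 15
Q: 5·6 = 30 | 5·5+1·5 = 30
gcd(5,5,1) = 1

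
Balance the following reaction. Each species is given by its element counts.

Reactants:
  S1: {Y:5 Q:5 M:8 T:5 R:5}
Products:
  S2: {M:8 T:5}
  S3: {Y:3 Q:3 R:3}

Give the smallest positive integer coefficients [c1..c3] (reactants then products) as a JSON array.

Y: 3·5 = 15 | 3·0+5·3 = 15
Q: 3·5 = 15 | 3·0+5·3 = 15
M: 3·8 = 24 | 3·8+5·0 = 24
T: 3·5 = 15 | 3·5+5·0 = 15
R: 3·5 = 15 | 3·0+5·3 = 15
gcd(3,3,5) = 1

Coefficients: [3, 3, 5]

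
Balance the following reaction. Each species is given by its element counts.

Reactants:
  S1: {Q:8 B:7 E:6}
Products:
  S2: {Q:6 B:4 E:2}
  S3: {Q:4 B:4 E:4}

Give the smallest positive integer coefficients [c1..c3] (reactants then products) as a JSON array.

Coefficients: [4, 2, 5]

Q: 4·8 = 32 | 2·6+5·4 = 32
B: 4·7 = 28 | 2·4+5·4 = 28
E: 4·6 = 24 | 2·2+5·4 = 24
gcd(4,2,5) = 1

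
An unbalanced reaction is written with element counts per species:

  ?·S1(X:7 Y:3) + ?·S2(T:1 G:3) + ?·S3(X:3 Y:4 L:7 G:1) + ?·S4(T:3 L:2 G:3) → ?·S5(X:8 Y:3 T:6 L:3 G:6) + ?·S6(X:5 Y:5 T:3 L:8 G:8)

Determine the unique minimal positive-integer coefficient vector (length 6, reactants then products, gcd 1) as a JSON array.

Coefficients: [2, 6, 3, 3, 1, 3]

X: 2·7+6·0+3·3+3·0 = 23 | 1·8+3·5 = 23
Y: 2·3+6·0+3·4+3·0 = 18 | 1·3+3·5 = 18
T: 2·0+6·1+3·0+3·3 = 15 | 1·6+3·3 = 15
L: 2·0+6·0+3·7+3·2 = 27 | 1·3+3·8 = 27
G: 2·0+6·3+3·1+3·3 = 30 | 1·6+3·8 = 30
gcd(2,6,3,3,1,3) = 1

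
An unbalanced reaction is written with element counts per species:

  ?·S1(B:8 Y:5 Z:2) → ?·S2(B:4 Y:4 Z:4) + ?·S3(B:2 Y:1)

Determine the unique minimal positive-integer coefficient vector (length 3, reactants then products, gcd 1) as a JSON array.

Coefficients: [2, 1, 6]

B: 2·8 = 16 | 1·4+6·2 = 16
Y: 2·5 = 10 | 1·4+6·1 = 10
Z: 2·2 = 4 | 1·4+6·0 = 4
gcd(2,1,6) = 1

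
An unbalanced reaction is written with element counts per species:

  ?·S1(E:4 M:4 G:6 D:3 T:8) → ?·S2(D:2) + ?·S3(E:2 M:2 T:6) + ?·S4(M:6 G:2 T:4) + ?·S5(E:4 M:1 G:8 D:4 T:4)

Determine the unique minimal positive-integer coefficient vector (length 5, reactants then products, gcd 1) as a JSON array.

E: 6·4 = 24 | 1·0+4·2+2·0+4·4 = 24
M: 6·4 = 24 | 1·0+4·2+2·6+4·1 = 24
G: 6·6 = 36 | 1·0+4·0+2·2+4·8 = 36
D: 6·3 = 18 | 1·2+4·0+2·0+4·4 = 18
T: 6·8 = 48 | 1·0+4·6+2·4+4·4 = 48
gcd(6,1,4,2,4) = 1

Coefficients: [6, 1, 4, 2, 4]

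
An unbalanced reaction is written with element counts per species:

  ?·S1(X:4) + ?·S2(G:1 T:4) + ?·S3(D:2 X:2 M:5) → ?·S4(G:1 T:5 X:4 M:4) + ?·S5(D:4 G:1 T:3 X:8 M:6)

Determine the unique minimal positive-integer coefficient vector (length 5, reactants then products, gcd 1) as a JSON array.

Coefficients: [2, 2, 2, 1, 1]

D: 2·0+2·0+2·2 = 4 | 1·0+1·4 = 4
G: 2·0+2·1+2·0 = 2 | 1·1+1·1 = 2
T: 2·0+2·4+2·0 = 8 | 1·5+1·3 = 8
X: 2·4+2·0+2·2 = 12 | 1·4+1·8 = 12
M: 2·0+2·0+2·5 = 10 | 1·4+1·6 = 10
gcd(2,2,2,1,1) = 1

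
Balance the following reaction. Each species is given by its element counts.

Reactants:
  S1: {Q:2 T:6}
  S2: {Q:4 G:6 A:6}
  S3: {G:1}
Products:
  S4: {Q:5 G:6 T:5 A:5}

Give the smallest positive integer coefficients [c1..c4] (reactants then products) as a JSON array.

Coefficients: [5, 5, 6, 6]

Q: 5·2+5·4+6·0 = 30 | 6·5 = 30
G: 5·0+5·6+6·1 = 36 | 6·6 = 36
T: 5·6+5·0+6·0 = 30 | 6·5 = 30
A: 5·0+5·6+6·0 = 30 | 6·5 = 30
gcd(5,5,6,6) = 1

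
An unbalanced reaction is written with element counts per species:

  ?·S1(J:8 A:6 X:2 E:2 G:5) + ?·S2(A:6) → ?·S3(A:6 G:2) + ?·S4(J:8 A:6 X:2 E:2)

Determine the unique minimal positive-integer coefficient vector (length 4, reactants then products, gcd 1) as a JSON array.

J: 2·8+5·0 = 16 | 5·0+2·8 = 16
A: 2·6+5·6 = 42 | 5·6+2·6 = 42
X: 2·2+5·0 = 4 | 5·0+2·2 = 4
E: 2·2+5·0 = 4 | 5·0+2·2 = 4
G: 2·5+5·0 = 10 | 5·2+2·0 = 10
gcd(2,5,5,2) = 1

Coefficients: [2, 5, 5, 2]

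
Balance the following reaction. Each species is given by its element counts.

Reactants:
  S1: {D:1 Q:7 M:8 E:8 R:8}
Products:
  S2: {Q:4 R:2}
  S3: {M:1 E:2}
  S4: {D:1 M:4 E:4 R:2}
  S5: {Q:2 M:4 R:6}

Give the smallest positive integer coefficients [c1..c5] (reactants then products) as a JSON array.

D: 2·1 = 2 | 3·0+4·0+2·1+1·0 = 2
Q: 2·7 = 14 | 3·4+4·0+2·0+1·2 = 14
M: 2·8 = 16 | 3·0+4·1+2·4+1·4 = 16
E: 2·8 = 16 | 3·0+4·2+2·4+1·0 = 16
R: 2·8 = 16 | 3·2+4·0+2·2+1·6 = 16
gcd(2,3,4,2,1) = 1

Coefficients: [2, 3, 4, 2, 1]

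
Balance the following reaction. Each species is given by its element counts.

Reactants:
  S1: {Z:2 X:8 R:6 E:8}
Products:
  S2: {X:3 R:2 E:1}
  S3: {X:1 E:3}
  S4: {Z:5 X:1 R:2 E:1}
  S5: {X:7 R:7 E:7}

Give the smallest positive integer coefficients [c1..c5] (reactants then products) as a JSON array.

Z: 5·2 = 10 | 6·0+6·0+2·5+2·0 = 10
X: 5·8 = 40 | 6·3+6·1+2·1+2·7 = 40
R: 5·6 = 30 | 6·2+6·0+2·2+2·7 = 30
E: 5·8 = 40 | 6·1+6·3+2·1+2·7 = 40
gcd(5,6,6,2,2) = 1

Coefficients: [5, 6, 6, 2, 2]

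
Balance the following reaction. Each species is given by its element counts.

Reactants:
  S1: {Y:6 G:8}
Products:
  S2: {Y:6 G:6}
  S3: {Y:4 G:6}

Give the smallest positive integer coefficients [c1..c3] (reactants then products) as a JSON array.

Coefficients: [3, 1, 3]

Y: 3·6 = 18 | 1·6+3·4 = 18
G: 3·8 = 24 | 1·6+3·6 = 24
gcd(3,1,3) = 1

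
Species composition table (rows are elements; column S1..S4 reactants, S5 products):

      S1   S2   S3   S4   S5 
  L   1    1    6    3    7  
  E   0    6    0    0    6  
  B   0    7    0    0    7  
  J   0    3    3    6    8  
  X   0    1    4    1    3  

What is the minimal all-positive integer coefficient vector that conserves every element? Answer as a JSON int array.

Coefficients: [6, 3, 1, 2, 3]

L: 6·1+3·1+1·6+2·3 = 21 | 3·7 = 21
E: 6·0+3·6+1·0+2·0 = 18 | 3·6 = 18
B: 6·0+3·7+1·0+2·0 = 21 | 3·7 = 21
J: 6·0+3·3+1·3+2·6 = 24 | 3·8 = 24
X: 6·0+3·1+1·4+2·1 = 9 | 3·3 = 9
gcd(6,3,1,2,3) = 1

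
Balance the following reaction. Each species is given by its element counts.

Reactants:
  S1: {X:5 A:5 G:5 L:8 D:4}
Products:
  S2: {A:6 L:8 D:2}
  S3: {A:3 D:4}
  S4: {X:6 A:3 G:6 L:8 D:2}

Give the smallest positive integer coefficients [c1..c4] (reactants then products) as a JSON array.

Coefficients: [6, 1, 3, 5]

X: 6·5 = 30 | 1·0+3·0+5·6 = 30
A: 6·5 = 30 | 1·6+3·3+5·3 = 30
G: 6·5 = 30 | 1·0+3·0+5·6 = 30
L: 6·8 = 48 | 1·8+3·0+5·8 = 48
D: 6·4 = 24 | 1·2+3·4+5·2 = 24
gcd(6,1,3,5) = 1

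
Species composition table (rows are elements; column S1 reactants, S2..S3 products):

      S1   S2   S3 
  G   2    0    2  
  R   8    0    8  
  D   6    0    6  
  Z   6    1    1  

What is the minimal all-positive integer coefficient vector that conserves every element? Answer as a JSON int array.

G: 1·2 = 2 | 5·0+1·2 = 2
R: 1·8 = 8 | 5·0+1·8 = 8
D: 1·6 = 6 | 5·0+1·6 = 6
Z: 1·6 = 6 | 5·1+1·1 = 6
gcd(1,5,1) = 1

Coefficients: [1, 5, 1]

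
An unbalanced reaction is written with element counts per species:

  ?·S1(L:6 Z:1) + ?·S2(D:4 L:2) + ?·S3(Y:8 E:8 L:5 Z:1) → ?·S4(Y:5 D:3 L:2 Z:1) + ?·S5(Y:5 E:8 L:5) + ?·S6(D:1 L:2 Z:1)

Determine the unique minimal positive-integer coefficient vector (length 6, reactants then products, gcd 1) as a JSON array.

Y: 1·0+3·0+5·8 = 40 | 3·5+5·5+3·0 = 40
D: 1·0+3·4+5·0 = 12 | 3·3+5·0+3·1 = 12
E: 1·0+3·0+5·8 = 40 | 3·0+5·8+3·0 = 40
L: 1·6+3·2+5·5 = 37 | 3·2+5·5+3·2 = 37
Z: 1·1+3·0+5·1 = 6 | 3·1+5·0+3·1 = 6
gcd(1,3,5,3,5,3) = 1

Coefficients: [1, 3, 5, 3, 5, 3]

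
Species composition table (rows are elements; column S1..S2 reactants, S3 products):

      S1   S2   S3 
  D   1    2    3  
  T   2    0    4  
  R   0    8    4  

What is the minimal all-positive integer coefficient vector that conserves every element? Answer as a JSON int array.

D: 4·1+1·2 = 6 | 2·3 = 6
T: 4·2+1·0 = 8 | 2·4 = 8
R: 4·0+1·8 = 8 | 2·4 = 8
gcd(4,1,2) = 1

Coefficients: [4, 1, 2]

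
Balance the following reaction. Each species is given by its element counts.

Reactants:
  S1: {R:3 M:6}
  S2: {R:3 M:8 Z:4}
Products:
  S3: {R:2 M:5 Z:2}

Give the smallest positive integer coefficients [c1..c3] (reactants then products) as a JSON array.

Coefficients: [1, 3, 6]

R: 1·3+3·3 = 12 | 6·2 = 12
M: 1·6+3·8 = 30 | 6·5 = 30
Z: 1·0+3·4 = 12 | 6·2 = 12
gcd(1,3,6) = 1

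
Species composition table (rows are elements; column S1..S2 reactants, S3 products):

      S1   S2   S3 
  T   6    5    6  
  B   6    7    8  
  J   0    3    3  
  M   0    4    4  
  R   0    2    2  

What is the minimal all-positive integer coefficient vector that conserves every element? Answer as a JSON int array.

T: 1·6+6·5 = 36 | 6·6 = 36
B: 1·6+6·7 = 48 | 6·8 = 48
J: 1·0+6·3 = 18 | 6·3 = 18
M: 1·0+6·4 = 24 | 6·4 = 24
R: 1·0+6·2 = 12 | 6·2 = 12
gcd(1,6,6) = 1

Coefficients: [1, 6, 6]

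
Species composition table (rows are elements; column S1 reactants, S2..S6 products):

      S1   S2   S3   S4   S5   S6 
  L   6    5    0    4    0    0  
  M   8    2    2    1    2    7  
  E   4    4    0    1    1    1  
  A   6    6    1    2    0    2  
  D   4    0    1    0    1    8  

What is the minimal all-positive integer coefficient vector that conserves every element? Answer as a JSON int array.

L: 5·6 = 30 | 2·5+6·0+5·4+6·0+1·0 = 30
M: 5·8 = 40 | 2·2+6·2+5·1+6·2+1·7 = 40
E: 5·4 = 20 | 2·4+6·0+5·1+6·1+1·1 = 20
A: 5·6 = 30 | 2·6+6·1+5·2+6·0+1·2 = 30
D: 5·4 = 20 | 2·0+6·1+5·0+6·1+1·8 = 20
gcd(5,2,6,5,6,1) = 1

Coefficients: [5, 2, 6, 5, 6, 1]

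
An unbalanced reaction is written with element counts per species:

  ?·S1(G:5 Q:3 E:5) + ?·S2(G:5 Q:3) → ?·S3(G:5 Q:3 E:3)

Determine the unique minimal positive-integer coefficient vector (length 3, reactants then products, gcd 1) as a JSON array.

Coefficients: [3, 2, 5]

G: 3·5+2·5 = 25 | 5·5 = 25
Q: 3·3+2·3 = 15 | 5·3 = 15
E: 3·5+2·0 = 15 | 5·3 = 15
gcd(3,2,5) = 1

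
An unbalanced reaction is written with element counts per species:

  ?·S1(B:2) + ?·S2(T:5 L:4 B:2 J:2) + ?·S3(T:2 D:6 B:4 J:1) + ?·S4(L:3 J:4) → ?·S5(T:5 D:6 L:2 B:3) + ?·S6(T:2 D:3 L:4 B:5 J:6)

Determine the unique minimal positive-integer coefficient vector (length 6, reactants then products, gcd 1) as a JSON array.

T: 3·0+2·5+4·2+4·0 = 18 | 2·5+4·2 = 18
D: 3·0+2·0+4·6+4·0 = 24 | 2·6+4·3 = 24
L: 3·0+2·4+4·0+4·3 = 20 | 2·2+4·4 = 20
B: 3·2+2·2+4·4+4·0 = 26 | 2·3+4·5 = 26
J: 3·0+2·2+4·1+4·4 = 24 | 2·0+4·6 = 24
gcd(3,2,4,4,2,4) = 1

Coefficients: [3, 2, 4, 4, 2, 4]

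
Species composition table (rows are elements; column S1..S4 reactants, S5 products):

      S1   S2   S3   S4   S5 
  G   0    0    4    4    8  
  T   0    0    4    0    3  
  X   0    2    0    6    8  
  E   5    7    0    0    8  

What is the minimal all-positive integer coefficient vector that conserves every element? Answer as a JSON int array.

G: 5·0+1·0+3·4+5·4 = 32 | 4·8 = 32
T: 5·0+1·0+3·4+5·0 = 12 | 4·3 = 12
X: 5·0+1·2+3·0+5·6 = 32 | 4·8 = 32
E: 5·5+1·7+3·0+5·0 = 32 | 4·8 = 32
gcd(5,1,3,5,4) = 1

Coefficients: [5, 1, 3, 5, 4]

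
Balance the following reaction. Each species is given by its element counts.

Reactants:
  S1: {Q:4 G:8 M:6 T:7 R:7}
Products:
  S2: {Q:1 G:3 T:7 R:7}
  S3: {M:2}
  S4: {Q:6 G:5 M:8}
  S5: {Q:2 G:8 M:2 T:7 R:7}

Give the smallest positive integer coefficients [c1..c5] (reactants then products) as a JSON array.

Q: 5·4 = 20 | 2·1+4·0+2·6+3·2 = 20
G: 5·8 = 40 | 2·3+4·0+2·5+3·8 = 40
M: 5·6 = 30 | 2·0+4·2+2·8+3·2 = 30
T: 5·7 = 35 | 2·7+4·0+2·0+3·7 = 35
R: 5·7 = 35 | 2·7+4·0+2·0+3·7 = 35
gcd(5,2,4,2,3) = 1

Coefficients: [5, 2, 4, 2, 3]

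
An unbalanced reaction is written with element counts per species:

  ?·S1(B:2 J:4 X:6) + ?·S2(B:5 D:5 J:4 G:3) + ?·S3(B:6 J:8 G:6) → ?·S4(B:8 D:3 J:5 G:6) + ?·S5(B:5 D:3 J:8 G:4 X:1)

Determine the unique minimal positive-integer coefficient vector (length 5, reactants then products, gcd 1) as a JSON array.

B: 1·2+6·5+5·6 = 62 | 4·8+6·5 = 62
D: 1·0+6·5+5·0 = 30 | 4·3+6·3 = 30
J: 1·4+6·4+5·8 = 68 | 4·5+6·8 = 68
G: 1·0+6·3+5·6 = 48 | 4·6+6·4 = 48
X: 1·6+6·0+5·0 = 6 | 4·0+6·1 = 6
gcd(1,6,5,4,6) = 1

Coefficients: [1, 6, 5, 4, 6]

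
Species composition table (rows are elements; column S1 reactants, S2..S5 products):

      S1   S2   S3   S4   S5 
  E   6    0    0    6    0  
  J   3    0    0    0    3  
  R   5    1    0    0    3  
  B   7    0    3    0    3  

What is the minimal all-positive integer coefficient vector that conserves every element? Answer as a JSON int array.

E: 3·6 = 18 | 6·0+4·0+3·6+3·0 = 18
J: 3·3 = 9 | 6·0+4·0+3·0+3·3 = 9
R: 3·5 = 15 | 6·1+4·0+3·0+3·3 = 15
B: 3·7 = 21 | 6·0+4·3+3·0+3·3 = 21
gcd(3,6,4,3,3) = 1

Coefficients: [3, 6, 4, 3, 3]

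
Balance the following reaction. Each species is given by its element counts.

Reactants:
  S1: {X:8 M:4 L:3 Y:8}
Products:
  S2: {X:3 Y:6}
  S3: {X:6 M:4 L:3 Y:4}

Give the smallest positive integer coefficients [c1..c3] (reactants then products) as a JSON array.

Coefficients: [3, 2, 3]

X: 3·8 = 24 | 2·3+3·6 = 24
M: 3·4 = 12 | 2·0+3·4 = 12
L: 3·3 = 9 | 2·0+3·3 = 9
Y: 3·8 = 24 | 2·6+3·4 = 24
gcd(3,2,3) = 1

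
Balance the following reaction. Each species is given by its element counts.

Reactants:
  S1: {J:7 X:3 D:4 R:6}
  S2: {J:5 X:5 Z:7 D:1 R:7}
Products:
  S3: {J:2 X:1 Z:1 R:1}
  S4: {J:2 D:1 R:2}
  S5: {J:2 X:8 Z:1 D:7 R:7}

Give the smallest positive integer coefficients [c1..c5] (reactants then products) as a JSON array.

J: 3·7+1·5 = 26 | 6·2+6·2+1·2 = 26
X: 3·3+1·5 = 14 | 6·1+6·0+1·8 = 14
Z: 3·0+1·7 = 7 | 6·1+6·0+1·1 = 7
D: 3·4+1·1 = 13 | 6·0+6·1+1·7 = 13
R: 3·6+1·7 = 25 | 6·1+6·2+1·7 = 25
gcd(3,1,6,6,1) = 1

Coefficients: [3, 1, 6, 6, 1]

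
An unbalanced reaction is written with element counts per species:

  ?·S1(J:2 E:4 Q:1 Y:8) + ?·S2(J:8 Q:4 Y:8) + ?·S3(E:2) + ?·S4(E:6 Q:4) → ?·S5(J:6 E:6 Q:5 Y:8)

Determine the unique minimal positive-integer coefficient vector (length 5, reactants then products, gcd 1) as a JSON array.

Coefficients: [2, 4, 5, 3, 6]

J: 2·2+4·8+5·0+3·0 = 36 | 6·6 = 36
E: 2·4+4·0+5·2+3·6 = 36 | 6·6 = 36
Q: 2·1+4·4+5·0+3·4 = 30 | 6·5 = 30
Y: 2·8+4·8+5·0+3·0 = 48 | 6·8 = 48
gcd(2,4,5,3,6) = 1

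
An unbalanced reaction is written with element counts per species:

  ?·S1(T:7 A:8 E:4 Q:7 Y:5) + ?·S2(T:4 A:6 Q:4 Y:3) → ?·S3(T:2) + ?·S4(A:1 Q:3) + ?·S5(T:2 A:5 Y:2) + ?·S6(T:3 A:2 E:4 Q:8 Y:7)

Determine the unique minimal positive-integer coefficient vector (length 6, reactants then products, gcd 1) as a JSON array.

Coefficients: [1, 4, 5, 5, 5, 1]

T: 1·7+4·4 = 23 | 5·2+5·0+5·2+1·3 = 23
A: 1·8+4·6 = 32 | 5·0+5·1+5·5+1·2 = 32
E: 1·4+4·0 = 4 | 5·0+5·0+5·0+1·4 = 4
Q: 1·7+4·4 = 23 | 5·0+5·3+5·0+1·8 = 23
Y: 1·5+4·3 = 17 | 5·0+5·0+5·2+1·7 = 17
gcd(1,4,5,5,5,1) = 1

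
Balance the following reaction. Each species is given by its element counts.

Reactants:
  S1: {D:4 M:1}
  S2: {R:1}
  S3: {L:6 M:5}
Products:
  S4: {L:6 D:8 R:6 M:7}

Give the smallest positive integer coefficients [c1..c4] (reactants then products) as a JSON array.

Coefficients: [2, 6, 1, 1]

L: 2·0+6·0+1·6 = 6 | 1·6 = 6
D: 2·4+6·0+1·0 = 8 | 1·8 = 8
R: 2·0+6·1+1·0 = 6 | 1·6 = 6
M: 2·1+6·0+1·5 = 7 | 1·7 = 7
gcd(2,6,1,1) = 1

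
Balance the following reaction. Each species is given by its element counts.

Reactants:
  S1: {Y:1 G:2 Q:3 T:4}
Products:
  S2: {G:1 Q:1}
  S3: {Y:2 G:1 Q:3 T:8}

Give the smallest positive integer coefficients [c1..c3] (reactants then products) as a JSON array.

Y: 2·1 = 2 | 3·0+1·2 = 2
G: 2·2 = 4 | 3·1+1·1 = 4
Q: 2·3 = 6 | 3·1+1·3 = 6
T: 2·4 = 8 | 3·0+1·8 = 8
gcd(2,3,1) = 1

Coefficients: [2, 3, 1]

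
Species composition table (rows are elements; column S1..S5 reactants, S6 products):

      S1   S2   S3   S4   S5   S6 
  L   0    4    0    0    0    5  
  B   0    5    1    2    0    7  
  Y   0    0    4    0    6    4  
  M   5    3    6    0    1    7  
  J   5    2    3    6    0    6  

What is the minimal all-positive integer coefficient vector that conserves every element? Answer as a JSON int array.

L: 1·0+5·4+1·0+1·0+2·0 = 20 | 4·5 = 20
B: 1·0+5·5+1·1+1·2+2·0 = 28 | 4·7 = 28
Y: 1·0+5·0+1·4+1·0+2·6 = 16 | 4·4 = 16
M: 1·5+5·3+1·6+1·0+2·1 = 28 | 4·7 = 28
J: 1·5+5·2+1·3+1·6+2·0 = 24 | 4·6 = 24
gcd(1,5,1,1,2,4) = 1

Coefficients: [1, 5, 1, 1, 2, 4]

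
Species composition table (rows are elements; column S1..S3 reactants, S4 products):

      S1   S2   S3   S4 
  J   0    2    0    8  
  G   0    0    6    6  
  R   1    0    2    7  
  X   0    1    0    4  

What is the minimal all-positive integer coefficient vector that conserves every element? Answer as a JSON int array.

J: 5·0+4·2+1·0 = 8 | 1·8 = 8
G: 5·0+4·0+1·6 = 6 | 1·6 = 6
R: 5·1+4·0+1·2 = 7 | 1·7 = 7
X: 5·0+4·1+1·0 = 4 | 1·4 = 4
gcd(5,4,1,1) = 1

Coefficients: [5, 4, 1, 1]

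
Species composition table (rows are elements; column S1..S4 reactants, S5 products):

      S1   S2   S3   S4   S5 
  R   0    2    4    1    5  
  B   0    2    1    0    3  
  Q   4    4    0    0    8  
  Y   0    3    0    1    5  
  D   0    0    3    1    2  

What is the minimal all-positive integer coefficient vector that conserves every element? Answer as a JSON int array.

R: 2·0+4·2+1·4+3·1 = 15 | 3·5 = 15
B: 2·0+4·2+1·1+3·0 = 9 | 3·3 = 9
Q: 2·4+4·4+1·0+3·0 = 24 | 3·8 = 24
Y: 2·0+4·3+1·0+3·1 = 15 | 3·5 = 15
D: 2·0+4·0+1·3+3·1 = 6 | 3·2 = 6
gcd(2,4,1,3,3) = 1

Coefficients: [2, 4, 1, 3, 3]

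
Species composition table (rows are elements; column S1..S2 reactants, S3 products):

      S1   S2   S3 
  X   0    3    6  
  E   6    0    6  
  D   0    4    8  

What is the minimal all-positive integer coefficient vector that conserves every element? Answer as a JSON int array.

Coefficients: [1, 2, 1]

X: 1·0+2·3 = 6 | 1·6 = 6
E: 1·6+2·0 = 6 | 1·6 = 6
D: 1·0+2·4 = 8 | 1·8 = 8
gcd(1,2,1) = 1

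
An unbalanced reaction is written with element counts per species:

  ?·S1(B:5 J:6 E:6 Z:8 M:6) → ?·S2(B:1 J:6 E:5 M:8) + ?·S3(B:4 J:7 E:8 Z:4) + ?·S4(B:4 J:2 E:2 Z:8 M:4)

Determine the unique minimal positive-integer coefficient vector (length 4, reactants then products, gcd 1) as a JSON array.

B: 6·5 = 30 | 2·1+2·4+5·4 = 30
J: 6·6 = 36 | 2·6+2·7+5·2 = 36
E: 6·6 = 36 | 2·5+2·8+5·2 = 36
Z: 6·8 = 48 | 2·0+2·4+5·8 = 48
M: 6·6 = 36 | 2·8+2·0+5·4 = 36
gcd(6,2,2,5) = 1

Coefficients: [6, 2, 2, 5]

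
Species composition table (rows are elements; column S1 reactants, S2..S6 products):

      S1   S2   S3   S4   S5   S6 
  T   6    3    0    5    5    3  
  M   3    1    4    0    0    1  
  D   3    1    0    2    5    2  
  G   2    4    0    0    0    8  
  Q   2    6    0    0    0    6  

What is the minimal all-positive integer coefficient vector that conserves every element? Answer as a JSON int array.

T: 6·6 = 36 | 1·3+4·0+5·5+1·5+1·3 = 36
M: 6·3 = 18 | 1·1+4·4+5·0+1·0+1·1 = 18
D: 6·3 = 18 | 1·1+4·0+5·2+1·5+1·2 = 18
G: 6·2 = 12 | 1·4+4·0+5·0+1·0+1·8 = 12
Q: 6·2 = 12 | 1·6+4·0+5·0+1·0+1·6 = 12
gcd(6,1,4,5,1,1) = 1

Coefficients: [6, 1, 4, 5, 1, 1]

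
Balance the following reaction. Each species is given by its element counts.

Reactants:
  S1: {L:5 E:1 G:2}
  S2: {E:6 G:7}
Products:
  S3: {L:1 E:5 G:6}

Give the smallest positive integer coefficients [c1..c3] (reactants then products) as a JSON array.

L: 1·5+4·0 = 5 | 5·1 = 5
E: 1·1+4·6 = 25 | 5·5 = 25
G: 1·2+4·7 = 30 | 5·6 = 30
gcd(1,4,5) = 1

Coefficients: [1, 4, 5]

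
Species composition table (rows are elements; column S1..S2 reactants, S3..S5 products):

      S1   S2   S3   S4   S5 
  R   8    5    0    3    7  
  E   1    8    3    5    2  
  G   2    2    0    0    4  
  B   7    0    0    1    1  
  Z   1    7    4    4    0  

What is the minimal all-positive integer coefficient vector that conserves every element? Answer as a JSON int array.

Coefficients: [1, 5, 5, 4, 3]

R: 1·8+5·5 = 33 | 5·0+4·3+3·7 = 33
E: 1·1+5·8 = 41 | 5·3+4·5+3·2 = 41
G: 1·2+5·2 = 12 | 5·0+4·0+3·4 = 12
B: 1·7+5·0 = 7 | 5·0+4·1+3·1 = 7
Z: 1·1+5·7 = 36 | 5·4+4·4+3·0 = 36
gcd(1,5,5,4,3) = 1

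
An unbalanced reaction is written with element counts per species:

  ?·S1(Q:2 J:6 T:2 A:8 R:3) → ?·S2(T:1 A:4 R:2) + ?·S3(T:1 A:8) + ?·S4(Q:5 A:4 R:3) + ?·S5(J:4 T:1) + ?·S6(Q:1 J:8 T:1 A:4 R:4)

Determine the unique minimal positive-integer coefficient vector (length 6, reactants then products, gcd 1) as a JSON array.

Q: 6·2 = 12 | 2·0+3·0+2·5+5·0+2·1 = 12
J: 6·6 = 36 | 2·0+3·0+2·0+5·4+2·8 = 36
T: 6·2 = 12 | 2·1+3·1+2·0+5·1+2·1 = 12
A: 6·8 = 48 | 2·4+3·8+2·4+5·0+2·4 = 48
R: 6·3 = 18 | 2·2+3·0+2·3+5·0+2·4 = 18
gcd(6,2,3,2,5,2) = 1

Coefficients: [6, 2, 3, 2, 5, 2]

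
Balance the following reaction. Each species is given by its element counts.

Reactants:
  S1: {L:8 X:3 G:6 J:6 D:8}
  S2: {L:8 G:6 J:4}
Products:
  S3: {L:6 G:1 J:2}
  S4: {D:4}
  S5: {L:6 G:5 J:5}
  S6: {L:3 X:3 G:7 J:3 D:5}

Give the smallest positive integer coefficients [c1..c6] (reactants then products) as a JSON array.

L: 4·8+5·8 = 72 | 6·6+3·0+4·6+4·3 = 72
X: 4·3+5·0 = 12 | 6·0+3·0+4·0+4·3 = 12
G: 4·6+5·6 = 54 | 6·1+3·0+4·5+4·7 = 54
J: 4·6+5·4 = 44 | 6·2+3·0+4·5+4·3 = 44
D: 4·8+5·0 = 32 | 6·0+3·4+4·0+4·5 = 32
gcd(4,5,6,3,4,4) = 1

Coefficients: [4, 5, 6, 3, 4, 4]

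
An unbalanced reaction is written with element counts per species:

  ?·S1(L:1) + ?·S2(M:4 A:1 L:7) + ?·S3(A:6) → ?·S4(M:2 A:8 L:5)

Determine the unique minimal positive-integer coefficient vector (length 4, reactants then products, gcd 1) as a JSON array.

M: 6·0+2·4+5·0 = 8 | 4·2 = 8
A: 6·0+2·1+5·6 = 32 | 4·8 = 32
L: 6·1+2·7+5·0 = 20 | 4·5 = 20
gcd(6,2,5,4) = 1

Coefficients: [6, 2, 5, 4]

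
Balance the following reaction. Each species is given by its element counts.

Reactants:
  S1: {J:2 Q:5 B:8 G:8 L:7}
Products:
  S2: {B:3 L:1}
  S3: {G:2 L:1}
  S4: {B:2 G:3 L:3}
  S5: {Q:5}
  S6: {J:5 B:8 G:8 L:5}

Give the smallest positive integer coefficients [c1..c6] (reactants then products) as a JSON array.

J: 5·2 = 10 | 4·0+3·0+6·0+5·0+2·5 = 10
Q: 5·5 = 25 | 4·0+3·0+6·0+5·5+2·0 = 25
B: 5·8 = 40 | 4·3+3·0+6·2+5·0+2·8 = 40
G: 5·8 = 40 | 4·0+3·2+6·3+5·0+2·8 = 40
L: 5·7 = 35 | 4·1+3·1+6·3+5·0+2·5 = 35
gcd(5,4,3,6,5,2) = 1

Coefficients: [5, 4, 3, 6, 5, 2]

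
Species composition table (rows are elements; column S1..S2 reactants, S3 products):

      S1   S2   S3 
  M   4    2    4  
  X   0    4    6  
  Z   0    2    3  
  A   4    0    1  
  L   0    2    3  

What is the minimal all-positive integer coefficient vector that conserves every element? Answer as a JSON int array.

M: 1·4+6·2 = 16 | 4·4 = 16
X: 1·0+6·4 = 24 | 4·6 = 24
Z: 1·0+6·2 = 12 | 4·3 = 12
A: 1·4+6·0 = 4 | 4·1 = 4
L: 1·0+6·2 = 12 | 4·3 = 12
gcd(1,6,4) = 1

Coefficients: [1, 6, 4]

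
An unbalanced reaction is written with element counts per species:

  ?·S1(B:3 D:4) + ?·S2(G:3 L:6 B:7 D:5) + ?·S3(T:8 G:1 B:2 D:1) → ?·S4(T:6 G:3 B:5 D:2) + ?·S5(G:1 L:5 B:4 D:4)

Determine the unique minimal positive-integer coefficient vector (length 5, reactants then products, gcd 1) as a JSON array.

T: 1·0+5·0+3·8 = 24 | 4·6+6·0 = 24
G: 1·0+5·3+3·1 = 18 | 4·3+6·1 = 18
L: 1·0+5·6+3·0 = 30 | 4·0+6·5 = 30
B: 1·3+5·7+3·2 = 44 | 4·5+6·4 = 44
D: 1·4+5·5+3·1 = 32 | 4·2+6·4 = 32
gcd(1,5,3,4,6) = 1

Coefficients: [1, 5, 3, 4, 6]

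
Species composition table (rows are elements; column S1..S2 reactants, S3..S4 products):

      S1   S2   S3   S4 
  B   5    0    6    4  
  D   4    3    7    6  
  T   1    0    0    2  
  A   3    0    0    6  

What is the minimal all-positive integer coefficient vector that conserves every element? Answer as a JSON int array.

Coefficients: [6, 5, 3, 3]

B: 6·5+5·0 = 30 | 3·6+3·4 = 30
D: 6·4+5·3 = 39 | 3·7+3·6 = 39
T: 6·1+5·0 = 6 | 3·0+3·2 = 6
A: 6·3+5·0 = 18 | 3·0+3·6 = 18
gcd(6,5,3,3) = 1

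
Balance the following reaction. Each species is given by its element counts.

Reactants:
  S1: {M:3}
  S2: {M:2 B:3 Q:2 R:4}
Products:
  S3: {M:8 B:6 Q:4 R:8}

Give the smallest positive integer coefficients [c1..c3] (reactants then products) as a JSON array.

M: 4·3+6·2 = 24 | 3·8 = 24
B: 4·0+6·3 = 18 | 3·6 = 18
Q: 4·0+6·2 = 12 | 3·4 = 12
R: 4·0+6·4 = 24 | 3·8 = 24
gcd(4,6,3) = 1

Coefficients: [4, 6, 3]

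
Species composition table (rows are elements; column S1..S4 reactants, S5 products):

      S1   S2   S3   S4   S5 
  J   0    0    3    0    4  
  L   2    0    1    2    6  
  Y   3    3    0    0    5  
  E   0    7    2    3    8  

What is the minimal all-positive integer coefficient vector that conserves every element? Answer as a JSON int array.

J: 4·0+1·0+4·3+3·0 = 12 | 3·4 = 12
L: 4·2+1·0+4·1+3·2 = 18 | 3·6 = 18
Y: 4·3+1·3+4·0+3·0 = 15 | 3·5 = 15
E: 4·0+1·7+4·2+3·3 = 24 | 3·8 = 24
gcd(4,1,4,3,3) = 1

Coefficients: [4, 1, 4, 3, 3]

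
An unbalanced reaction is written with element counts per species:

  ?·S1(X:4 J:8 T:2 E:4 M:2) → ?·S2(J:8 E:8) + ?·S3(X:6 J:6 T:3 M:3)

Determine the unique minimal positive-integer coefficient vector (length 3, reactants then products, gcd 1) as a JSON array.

X: 6·4 = 24 | 3·0+4·6 = 24
J: 6·8 = 48 | 3·8+4·6 = 48
T: 6·2 = 12 | 3·0+4·3 = 12
E: 6·4 = 24 | 3·8+4·0 = 24
M: 6·2 = 12 | 3·0+4·3 = 12
gcd(6,3,4) = 1

Coefficients: [6, 3, 4]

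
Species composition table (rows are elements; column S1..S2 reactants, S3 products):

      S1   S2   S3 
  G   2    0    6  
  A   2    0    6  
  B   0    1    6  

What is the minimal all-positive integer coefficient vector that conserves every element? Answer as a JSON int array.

Coefficients: [3, 6, 1]

G: 3·2+6·0 = 6 | 1·6 = 6
A: 3·2+6·0 = 6 | 1·6 = 6
B: 3·0+6·1 = 6 | 1·6 = 6
gcd(3,6,1) = 1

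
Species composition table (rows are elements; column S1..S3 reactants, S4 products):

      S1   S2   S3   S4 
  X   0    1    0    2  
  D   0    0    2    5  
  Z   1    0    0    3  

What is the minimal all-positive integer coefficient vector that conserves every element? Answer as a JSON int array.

Coefficients: [6, 4, 5, 2]

X: 6·0+4·1+5·0 = 4 | 2·2 = 4
D: 6·0+4·0+5·2 = 10 | 2·5 = 10
Z: 6·1+4·0+5·0 = 6 | 2·3 = 6
gcd(6,4,5,2) = 1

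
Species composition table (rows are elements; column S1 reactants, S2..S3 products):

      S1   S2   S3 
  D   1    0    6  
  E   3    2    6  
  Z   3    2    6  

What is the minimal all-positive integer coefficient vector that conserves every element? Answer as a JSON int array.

Coefficients: [6, 6, 1]

D: 6·1 = 6 | 6·0+1·6 = 6
E: 6·3 = 18 | 6·2+1·6 = 18
Z: 6·3 = 18 | 6·2+1·6 = 18
gcd(6,6,1) = 1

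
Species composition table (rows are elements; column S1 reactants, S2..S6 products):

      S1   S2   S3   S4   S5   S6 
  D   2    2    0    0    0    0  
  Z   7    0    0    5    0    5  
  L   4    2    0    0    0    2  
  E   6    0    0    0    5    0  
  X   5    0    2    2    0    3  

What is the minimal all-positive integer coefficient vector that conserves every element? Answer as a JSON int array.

D: 5·2 = 10 | 5·2+3·0+2·0+6·0+5·0 = 10
Z: 5·7 = 35 | 5·0+3·0+2·5+6·0+5·5 = 35
L: 5·4 = 20 | 5·2+3·0+2·0+6·0+5·2 = 20
E: 5·6 = 30 | 5·0+3·0+2·0+6·5+5·0 = 30
X: 5·5 = 25 | 5·0+3·2+2·2+6·0+5·3 = 25
gcd(5,5,3,2,6,5) = 1

Coefficients: [5, 5, 3, 2, 6, 5]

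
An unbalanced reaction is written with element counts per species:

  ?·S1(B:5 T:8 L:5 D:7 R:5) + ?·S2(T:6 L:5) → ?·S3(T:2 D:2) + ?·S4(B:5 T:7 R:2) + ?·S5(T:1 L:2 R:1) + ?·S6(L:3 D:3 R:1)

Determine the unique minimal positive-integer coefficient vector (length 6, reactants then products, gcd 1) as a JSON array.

Coefficients: [4, 2, 5, 4, 6, 6]

B: 4·5+2·0 = 20 | 5·0+4·5+6·0+6·0 = 20
T: 4·8+2·6 = 44 | 5·2+4·7+6·1+6·0 = 44
L: 4·5+2·5 = 30 | 5·0+4·0+6·2+6·3 = 30
D: 4·7+2·0 = 28 | 5·2+4·0+6·0+6·3 = 28
R: 4·5+2·0 = 20 | 5·0+4·2+6·1+6·1 = 20
gcd(4,2,5,4,6,6) = 1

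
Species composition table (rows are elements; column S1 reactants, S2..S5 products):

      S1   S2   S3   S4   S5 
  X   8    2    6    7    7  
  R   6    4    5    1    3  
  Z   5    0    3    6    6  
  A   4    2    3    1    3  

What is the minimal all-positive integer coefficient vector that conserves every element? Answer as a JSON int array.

Coefficients: [6, 4, 2, 1, 3]

X: 6·8 = 48 | 4·2+2·6+1·7+3·7 = 48
R: 6·6 = 36 | 4·4+2·5+1·1+3·3 = 36
Z: 6·5 = 30 | 4·0+2·3+1·6+3·6 = 30
A: 6·4 = 24 | 4·2+2·3+1·1+3·3 = 24
gcd(6,4,2,1,3) = 1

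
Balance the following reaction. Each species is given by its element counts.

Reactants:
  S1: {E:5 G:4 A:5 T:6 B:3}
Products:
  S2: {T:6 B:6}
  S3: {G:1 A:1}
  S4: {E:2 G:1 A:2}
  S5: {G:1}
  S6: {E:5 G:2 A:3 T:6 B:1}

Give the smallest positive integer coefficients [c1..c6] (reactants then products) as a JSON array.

E: 5·5 = 25 | 2·0+6·0+5·2+3·0+3·5 = 25
G: 5·4 = 20 | 2·0+6·1+5·1+3·1+3·2 = 20
A: 5·5 = 25 | 2·0+6·1+5·2+3·0+3·3 = 25
T: 5·6 = 30 | 2·6+6·0+5·0+3·0+3·6 = 30
B: 5·3 = 15 | 2·6+6·0+5·0+3·0+3·1 = 15
gcd(5,2,6,5,3,3) = 1

Coefficients: [5, 2, 6, 5, 3, 3]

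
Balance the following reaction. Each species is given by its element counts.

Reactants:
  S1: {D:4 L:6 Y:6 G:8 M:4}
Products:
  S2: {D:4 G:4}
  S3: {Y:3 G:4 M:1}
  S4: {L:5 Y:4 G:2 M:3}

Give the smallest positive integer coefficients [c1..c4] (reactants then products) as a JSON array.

D: 5·4 = 20 | 5·4+2·0+6·0 = 20
L: 5·6 = 30 | 5·0+2·0+6·5 = 30
Y: 5·6 = 30 | 5·0+2·3+6·4 = 30
G: 5·8 = 40 | 5·4+2·4+6·2 = 40
M: 5·4 = 20 | 5·0+2·1+6·3 = 20
gcd(5,5,2,6) = 1

Coefficients: [5, 5, 2, 6]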